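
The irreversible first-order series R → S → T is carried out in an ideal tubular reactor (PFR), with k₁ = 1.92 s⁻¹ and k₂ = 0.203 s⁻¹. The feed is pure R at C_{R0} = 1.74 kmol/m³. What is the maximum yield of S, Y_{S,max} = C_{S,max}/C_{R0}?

0.767

At the optimum, C_{S,max}/C_{R0} = (k₁/k₂)^[k₂/(k₂−k₁)].
= (1.92/0.203)^(0.203/(0.203−1.92)) = (9.458)^(-0.1182) = 0.7667.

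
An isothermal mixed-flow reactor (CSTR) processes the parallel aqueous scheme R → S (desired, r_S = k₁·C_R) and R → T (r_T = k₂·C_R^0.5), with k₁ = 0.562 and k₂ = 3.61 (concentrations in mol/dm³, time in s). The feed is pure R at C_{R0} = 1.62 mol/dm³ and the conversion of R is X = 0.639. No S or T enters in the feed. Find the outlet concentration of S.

0.110 mol/dm³

Exit C_R = C_{R0}(1−X) = 1.62×0.361 = 0.5848 mol/dm³.
In a CSTR the entire volume is at exit conditions, so r_S = 0.562×0.5848 = 0.3287 and r_T = 3.61×0.5848^0.5 = 2.761.
Fraction of consumed R going to S: r_S/(r_S+r_T) = 0.1064.
C_S = 0.1064·C_{R0}·X = 0.1064×1.62×0.639 = 0.110 mol/dm³.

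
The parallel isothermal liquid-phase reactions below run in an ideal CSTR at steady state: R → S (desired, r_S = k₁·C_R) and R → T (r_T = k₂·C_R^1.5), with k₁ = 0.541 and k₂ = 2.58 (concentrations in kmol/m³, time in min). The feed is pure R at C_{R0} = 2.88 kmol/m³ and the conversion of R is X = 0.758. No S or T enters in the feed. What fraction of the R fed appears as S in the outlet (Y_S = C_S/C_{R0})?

0.152

Exit C_R = C_{R0}(1−X) = 2.88×0.242 = 0.6970 kmol/m³.
Rates in a CSTR are evaluated at the outlet concentration: r_S = 0.541×0.6970 = 0.3771, r_T = 2.58×0.6970^1.5 = 1.501.
Fraction of consumed R going to S: r_S/(r_S+r_T) = 0.2008.
C_S = 0.2008·C_{R0}·X = 0.2008×2.88×0.758 = 0.438 kmol/m³; Y_S = C_S/C_{R0} = 0.152.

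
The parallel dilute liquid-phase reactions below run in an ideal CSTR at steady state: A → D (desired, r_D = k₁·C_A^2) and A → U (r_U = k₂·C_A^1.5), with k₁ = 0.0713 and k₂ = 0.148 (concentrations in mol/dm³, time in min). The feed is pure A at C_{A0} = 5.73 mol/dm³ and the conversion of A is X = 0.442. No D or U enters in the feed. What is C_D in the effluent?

1.17 mol/dm³

Exit C_A = C_{A0}(1−X) = 5.73×0.558 = 3.197 mol/dm³.
In a CSTR the entire volume is at exit conditions, so r_D = 0.0713×3.197^2 = 0.7289 and r_U = 0.148×3.197^1.5 = 0.8461.
Fraction of consumed A going to D: r_D/(r_D+r_U) = 0.4628.
C_D = 0.4628·C_{A0}·X = 0.4628×5.73×0.442 = 1.17 mol/dm³.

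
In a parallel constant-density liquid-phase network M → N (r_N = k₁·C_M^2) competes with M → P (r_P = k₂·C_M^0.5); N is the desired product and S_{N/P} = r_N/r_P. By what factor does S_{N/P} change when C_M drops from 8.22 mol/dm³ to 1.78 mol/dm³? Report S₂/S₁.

S_{N/P} = (k₁/k₂)·C_M^1.5, so S₂/S₁ = (C_{M,2}/C_{M,1})^1.5.
= (1.78/8.22)^1.5 = (0.2165)^1.5 = 0.101.

0.101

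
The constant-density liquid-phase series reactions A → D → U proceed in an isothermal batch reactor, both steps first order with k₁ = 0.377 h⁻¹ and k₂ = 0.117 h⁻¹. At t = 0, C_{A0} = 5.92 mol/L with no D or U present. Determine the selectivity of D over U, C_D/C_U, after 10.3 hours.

Solving the coupled first-order balances gives C_D(t) = [k₁/(k₂−k₁)]·C_{A0}·(e^(−k₁t) − e^(−k₂t)).
e^(−k₁t) = e^(−0.377×10.3) = e^(−3.883) = 0.02059; e^(−k₂t) = e^(−1.205) = 0.2997.
C_D = 0.377×5.92/(0.117−0.377) × (0.02059−0.2997) = (-8.584)×(-0.2791) = 2.396 mol/L.
C_A = C_{A0}e^(−k₁t) = 0.1219 mol/L, so C_U = C_{A0}−C_A−C_D = 3.403 mol/L; C_D/C_U = 0.704.

0.704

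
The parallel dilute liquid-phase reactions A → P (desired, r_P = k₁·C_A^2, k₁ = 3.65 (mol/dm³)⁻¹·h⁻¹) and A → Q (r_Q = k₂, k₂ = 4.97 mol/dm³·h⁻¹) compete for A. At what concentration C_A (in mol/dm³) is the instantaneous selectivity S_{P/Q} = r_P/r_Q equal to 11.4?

3.94 mol/dm³

S_{P/Q} = (k₁/k₂)·C_A^2 ⇒ C_A = (S·k₂/k₁)^(0.5).
= (11.4×4.97/3.65)^(0.5) = (15.52)^(0.5) = 3.94 mol/dm³.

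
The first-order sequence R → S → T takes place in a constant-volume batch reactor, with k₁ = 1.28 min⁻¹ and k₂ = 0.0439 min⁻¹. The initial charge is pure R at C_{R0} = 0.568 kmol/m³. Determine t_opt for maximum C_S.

The intermediate peaks when r₁ = r₂, i.e. k₁e^(−k₁t) = k₂e^(−k₂t), giving t_opt = ln(k₂/k₁)/(k₂−k₁).
= ln(0.0439/1.28)/(0.0439−1.28) = ln(0.03430)/-1.236 = -3.373/-1.236 = 2.73 min.

2.73 min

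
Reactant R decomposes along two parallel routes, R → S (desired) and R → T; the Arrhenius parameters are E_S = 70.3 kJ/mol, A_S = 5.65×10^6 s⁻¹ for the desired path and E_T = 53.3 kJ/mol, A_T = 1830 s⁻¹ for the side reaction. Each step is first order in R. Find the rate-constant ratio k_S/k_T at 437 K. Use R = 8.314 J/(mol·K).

k_S/k_T = (A_S/A_T)·exp[−(E_S−E_T)/(RT)] = (A_S/A_T)·exp[(E_T−E_S)/(RT)].
(E_T−E_S)/(RT) = (53.3−70.3)×10³/(8.314×437) = -17000/3633 = -4.679.
k_S/k_T = (5.65×10^6/1830)·exp(-4.679) = 3087 × 0.009288 = 28.7.

28.7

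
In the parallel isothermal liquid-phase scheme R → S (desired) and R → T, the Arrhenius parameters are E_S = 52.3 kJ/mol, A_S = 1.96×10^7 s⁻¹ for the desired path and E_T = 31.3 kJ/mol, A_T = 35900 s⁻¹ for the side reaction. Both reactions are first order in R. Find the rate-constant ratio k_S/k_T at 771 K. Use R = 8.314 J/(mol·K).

Since both paths have the same order in R, the concentration cancels and S_{S/T} = k_S/k_T = (A_S/A_T)·exp[(E_T−E_S)/(RT)].
(E_T−E_S)/(RT) = (31.3−52.3)×10³/(8.314×771) = -21000/6410 = -3.276.
k_S/k_T = (1.96×10^7/35900)·exp(-3.276) = 546.0 × 0.03778 = 20.6.
Since E_S > E_T, raising the temperature improves selectivity toward S.

20.6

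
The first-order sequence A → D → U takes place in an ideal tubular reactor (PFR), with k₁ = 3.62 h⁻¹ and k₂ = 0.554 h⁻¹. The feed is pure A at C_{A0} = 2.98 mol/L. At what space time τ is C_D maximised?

The intermediate peaks when r₁ = r₂, i.e. k₁e^(−k₁τ) = k₂e^(−k₂τ), giving τ_opt = ln(k₂/k₁)/(k₂−k₁).
= ln(0.554/3.62)/(0.554−3.62) = ln(0.1530)/-3.066 = -1.877/-3.066 = 0.612 h.

0.612 h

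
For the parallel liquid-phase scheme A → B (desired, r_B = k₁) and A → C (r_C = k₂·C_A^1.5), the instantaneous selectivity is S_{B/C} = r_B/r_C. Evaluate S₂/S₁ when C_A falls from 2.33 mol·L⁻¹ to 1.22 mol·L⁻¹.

2.64

S_{B/C} = (k₁/k₂)·C_A^-1.5, so S₂/S₁ = (C_{A,2}/C_{A,1})^-1.5.
= (1.22/2.33)^(-1.5) = (0.5236)^(-1.5) = 2.64.
Selectivity toward B rises as C_A falls — low-concentration operation is favoured.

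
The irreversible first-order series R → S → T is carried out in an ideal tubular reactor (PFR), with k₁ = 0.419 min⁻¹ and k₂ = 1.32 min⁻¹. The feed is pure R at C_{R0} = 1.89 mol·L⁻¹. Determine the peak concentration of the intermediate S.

For a first-order series the maximum intermediate yield is C_{S,max}/C_{R0} = (k₁/k₂)^[k₂/(k₂−k₁)].
= (0.419/1.32)^(1.32/(1.32−0.419)) = (0.3174)^(1.465) = 0.1862.
C_{S,max} = 0.1862×1.89 = 0.352 mol·L⁻¹.

0.352 mol·L⁻¹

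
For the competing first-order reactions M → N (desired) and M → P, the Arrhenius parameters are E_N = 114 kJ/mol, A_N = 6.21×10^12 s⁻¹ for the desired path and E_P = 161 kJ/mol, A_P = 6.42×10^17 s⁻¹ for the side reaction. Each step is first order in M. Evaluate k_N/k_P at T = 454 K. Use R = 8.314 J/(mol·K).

Since both paths have the same order in M, the concentration cancels and S_{N/P} = k_N/k_P = (A_N/A_P)·exp[(E_P−E_N)/(RT)].
(E_P−E_N)/(RT) = (161−114)×10³/(8.314×454) = 47000/3775 = 12.45.
k_N/k_P = (6.21×10^12/6.42×10^17)·exp(12.45) = 9.673×10^-6 × 2.557×10^5 = 2.47.

2.47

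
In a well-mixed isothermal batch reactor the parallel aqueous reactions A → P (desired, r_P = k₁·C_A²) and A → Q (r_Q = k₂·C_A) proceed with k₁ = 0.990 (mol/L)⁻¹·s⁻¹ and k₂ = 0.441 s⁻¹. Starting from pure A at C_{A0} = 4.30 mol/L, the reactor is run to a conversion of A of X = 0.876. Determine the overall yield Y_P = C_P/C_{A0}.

0.712

C_A = C_{A0}(1−X) = 0.5332 mol/L.
Along a PFR/batch, dC_Q/dC_A = −r_Q/(r_P+r_Q) = −k₂/(k₂+k₁·C_A).
Integrating from C_{A0} to C_A: C_Q = (0.441/0.990)·ln[(0.441+0.990·4.30)/(0.441+0.990·0.533)] = 0.4455·ln(4.698/0.9689) = 0.7033 mol/L.
Then C_P = (C_{A0}−C_A) − C_Q = 3.767 − 0.7033 = 3.064 mol/L.
Y_P = C_P/C_{A0} = 3.064/4.30 = 0.712.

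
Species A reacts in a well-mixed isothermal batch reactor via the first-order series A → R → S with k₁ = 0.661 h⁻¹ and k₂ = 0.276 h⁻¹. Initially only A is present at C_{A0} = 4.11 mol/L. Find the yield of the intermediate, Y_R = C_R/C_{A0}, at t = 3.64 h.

For first-order series with pure A initially, C_R(t) = k₁C_{A0}/(k₂−k₁)·(e^(−k₁t) − e^(−k₂t)).
e^(−k₁t) = e^(−0.661×3.64) = e^(−2.406) = 0.09017; e^(−k₂t) = e^(−1.005) = 0.3662.
C_R = 0.661×4.11/(0.276−0.661) × (0.09017−0.3662) = (-7.056)×(-0.2760) = 1.948 mol/L.
Y_R = C_R/C_{A0} = 1.948/4.11 = 0.474.

0.474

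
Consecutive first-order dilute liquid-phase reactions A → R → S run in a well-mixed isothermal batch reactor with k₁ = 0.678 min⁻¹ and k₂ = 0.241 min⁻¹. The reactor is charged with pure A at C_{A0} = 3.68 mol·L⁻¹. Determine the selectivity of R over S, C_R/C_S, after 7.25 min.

0.353

The intermediate concentration in a first-order A→B→C sequence is C_R = k₁C_{A0}(e^(−k₁t) − e^(−k₂t))/(k₂−k₁).
e^(−k₁t) = e^(−0.678×7.25) = e^(−4.916) = 0.007332; e^(−k₂t) = e^(−1.747) = 0.1743.
C_R = 0.678×3.68/(0.241−0.678) × (0.007332−0.1743) = (-5.709)×(-0.1669) = 0.9530 mol·L⁻¹.
C_A = C_{A0}e^(−k₁t) = 0.02698 mol·L⁻¹, so C_S = C_{A0}−C_A−C_R = 2.700 mol·L⁻¹; C_R/C_S = 0.353.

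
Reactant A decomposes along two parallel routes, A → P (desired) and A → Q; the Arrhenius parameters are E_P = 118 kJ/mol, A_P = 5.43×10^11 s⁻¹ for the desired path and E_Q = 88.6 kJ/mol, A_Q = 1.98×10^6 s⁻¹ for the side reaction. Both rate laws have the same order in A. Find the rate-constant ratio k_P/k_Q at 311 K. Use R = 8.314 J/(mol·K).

3.16

k_P/k_Q = (A_P/A_Q)·exp[−(E_P−E_Q)/(RT)] = (A_P/A_Q)·exp[(E_Q−E_P)/(RT)].
(E_Q−E_P)/(RT) = (88.6−118)×10³/(8.314×311) = -29400/2586 = -11.37.
k_P/k_Q = (5.43×10^11/1.98×10^6)·exp(-11.37) = 2.742×10^5 × 1.153×10^-5 = 3.16.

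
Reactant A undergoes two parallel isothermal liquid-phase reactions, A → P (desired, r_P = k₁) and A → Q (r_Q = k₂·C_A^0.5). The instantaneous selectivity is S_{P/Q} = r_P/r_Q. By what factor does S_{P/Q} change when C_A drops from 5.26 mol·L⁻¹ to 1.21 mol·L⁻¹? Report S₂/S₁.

2.08

S_{P/Q} = (k₁/k₂)·C_A^-0.5, so S₂/S₁ = (C_{A,2}/C_{A,1})^-0.5.
= (1.21/5.26)^(-0.5) = (0.2300)^(-0.5) = 2.08.
Selectivity toward P rises as C_A falls — low-concentration operation is favoured.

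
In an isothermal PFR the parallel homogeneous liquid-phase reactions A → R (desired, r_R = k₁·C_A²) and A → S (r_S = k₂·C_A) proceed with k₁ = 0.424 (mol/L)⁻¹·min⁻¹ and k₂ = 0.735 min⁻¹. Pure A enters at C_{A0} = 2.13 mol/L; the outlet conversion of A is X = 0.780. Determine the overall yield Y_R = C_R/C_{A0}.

0.322

C_A = C_{A0}(1−X) = 0.4686 mol/L.
Along a PFR/batch, dC_S/dC_A = −r_S/(r_R+r_S) = −k₂/(k₂+k₁·C_A).
Integrating from C_{A0} to C_A: C_S = (0.735/0.424)·ln[(0.735+0.424·2.13)/(0.735+0.424·0.469)] = 1.733·ln(1.638/0.9337) = 0.9745 mol/L.
Then C_R = (C_{A0}−C_A) − C_S = 1.661 − 0.9745 = 0.6869 mol/L.
Y_R = C_R/C_{A0} = 0.6869/2.13 = 0.322.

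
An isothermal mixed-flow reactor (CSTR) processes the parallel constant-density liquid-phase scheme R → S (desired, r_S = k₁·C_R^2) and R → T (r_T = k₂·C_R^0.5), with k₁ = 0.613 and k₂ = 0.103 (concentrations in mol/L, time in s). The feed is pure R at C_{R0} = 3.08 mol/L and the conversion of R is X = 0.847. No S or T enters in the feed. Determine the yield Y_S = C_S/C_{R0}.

0.557

Exit C_R = C_{R0}(1−X) = 3.08×0.153 = 0.4712 mol/L.
In a CSTR the entire volume is at exit conditions, so r_S = 0.613×0.4712^2 = 0.1361 and r_T = 0.103×0.4712^0.5 = 0.07071.
Fraction of consumed R going to S: r_S/(r_S+r_T) = 0.6581.
C_S = 0.6581·C_{R0}·X = 0.6581×3.08×0.847 = 1.72 mol/L; Y_S = C_S/C_{R0} = 0.557.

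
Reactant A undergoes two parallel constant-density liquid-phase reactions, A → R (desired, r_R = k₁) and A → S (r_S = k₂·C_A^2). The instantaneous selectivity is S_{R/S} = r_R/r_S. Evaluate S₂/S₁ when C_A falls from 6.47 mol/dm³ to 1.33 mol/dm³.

S_{R/S} = (k₁/k₂)·C_A^-2, so S₂/S₁ = (C_{A,2}/C_{A,1})^-2.
= (1.33/6.47)^(-2) = (0.2056)^(-2) = 23.7.

23.7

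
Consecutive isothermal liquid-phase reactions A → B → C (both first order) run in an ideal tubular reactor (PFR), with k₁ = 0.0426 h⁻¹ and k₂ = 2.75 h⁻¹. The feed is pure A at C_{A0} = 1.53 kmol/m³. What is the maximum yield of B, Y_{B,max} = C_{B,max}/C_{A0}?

0.0145

At the optimum, C_{B,max}/C_{A0} = (k₁/k₂)^[k₂/(k₂−k₁)].
= (0.0426/2.75)^(2.75/(2.75−0.0426)) = (0.01549)^(1.016) = 0.01451.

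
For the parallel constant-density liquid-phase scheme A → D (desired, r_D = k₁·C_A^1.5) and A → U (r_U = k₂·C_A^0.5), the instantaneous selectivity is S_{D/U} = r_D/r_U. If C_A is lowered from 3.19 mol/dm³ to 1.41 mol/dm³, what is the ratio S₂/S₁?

S_{D/U} = (k₁/k₂)·C_A, so S₂/S₁ = (C_{A,2}/C_{A,1}).
= 1.41/3.19 = 0.442.

0.442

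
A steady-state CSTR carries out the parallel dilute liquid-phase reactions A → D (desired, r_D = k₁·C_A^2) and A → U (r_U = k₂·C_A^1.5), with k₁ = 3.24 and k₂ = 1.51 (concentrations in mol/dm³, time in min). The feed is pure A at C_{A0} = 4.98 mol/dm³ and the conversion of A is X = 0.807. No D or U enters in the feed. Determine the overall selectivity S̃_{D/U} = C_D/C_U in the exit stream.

Exit C_A = C_{A0}(1−X) = 4.98×0.193 = 0.9611 mol/dm³.
A CSTR operates uniformly at the exit composition, giving r_D = 2.993 and r_U = 1.423 (each k·C_A^n at C_A = 0.9611).
Overall selectivity = C_D/C_U = r_Dτ/(r_Uτ) = r_D/r_U = 2.10.

2.10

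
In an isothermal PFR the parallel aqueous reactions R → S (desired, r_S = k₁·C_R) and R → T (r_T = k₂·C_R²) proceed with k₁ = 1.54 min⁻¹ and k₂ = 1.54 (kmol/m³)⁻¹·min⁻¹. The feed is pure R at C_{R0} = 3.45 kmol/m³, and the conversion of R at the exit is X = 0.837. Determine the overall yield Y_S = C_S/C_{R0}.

C_R = C_{R0}(1−X) = 0.5624 kmol/m³.
Along a PFR/batch, dC_S/dC_R = −r_S/(r_S+r_T) = −k₁/(k₁+k₂·C_R).
Integrating from C_{R0} to C_R: C_S = (1.54/1.54)·ln[(1.54+1.54·3.45)/(1.54+1.54·0.562)] = 1.000·ln(6.853/2.406) = 1.047 kmol/m³.
Y_S = C_S/C_{R0} = 1.047/3.45 = 0.303.

0.303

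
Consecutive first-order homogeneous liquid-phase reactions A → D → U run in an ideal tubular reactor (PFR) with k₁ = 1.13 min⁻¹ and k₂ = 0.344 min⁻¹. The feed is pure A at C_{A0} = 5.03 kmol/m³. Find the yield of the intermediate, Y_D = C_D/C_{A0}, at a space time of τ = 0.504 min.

0.395

For first-order series with pure A initially, C_D(τ) = k₁C_{A0}/(k₂−k₁)·(e^(−k₁τ) − e^(−k₂τ)).
e^(−k₁τ) = e^(−1.13×0.504) = e^(−0.5695) = 0.5658; e^(−k₂τ) = e^(−0.1734) = 0.8408.
C_D = 1.13×5.03/(0.344−1.13) × (0.5658−0.8408) = (-7.231)×(-0.2750) = 1.989 kmol/m³.
Y_D = C_D/C_{A0} = 1.989/5.03 = 0.395.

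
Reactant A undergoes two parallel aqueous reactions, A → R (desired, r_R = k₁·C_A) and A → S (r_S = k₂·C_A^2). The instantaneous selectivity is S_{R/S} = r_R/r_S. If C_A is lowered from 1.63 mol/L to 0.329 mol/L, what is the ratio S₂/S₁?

4.95

S_{R/S} = (k₁/k₂)·C_A⁻¹, so S₂/S₁ = (C_{A,2}/C_{A,1})⁻¹.
= 1.63/0.329 = 4.95.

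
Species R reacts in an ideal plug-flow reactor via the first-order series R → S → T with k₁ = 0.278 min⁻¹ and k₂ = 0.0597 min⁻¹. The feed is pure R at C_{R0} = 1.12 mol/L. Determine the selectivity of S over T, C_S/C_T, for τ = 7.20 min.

For first-order series with pure R initially, C_S(τ) = k₁C_{R0}/(k₂−k₁)·(e^(−k₁τ) − e^(−k₂τ)).
e^(−k₁τ) = e^(−0.278×7.20) = e^(−2.002) = 0.1351; e^(−k₂τ) = e^(−0.4298) = 0.6506.
C_S = 0.278×1.12/(0.0597−0.278) × (0.1351−0.6506) = (-1.426)×(-0.5155) = 0.7352 mol/L.
C_R = C_{R0}e^(−k₁τ) = 0.1513 mol/L, so C_T = C_{R0}−C_R−C_S = 0.2334 mol/L; C_S/C_T = 3.15.

3.15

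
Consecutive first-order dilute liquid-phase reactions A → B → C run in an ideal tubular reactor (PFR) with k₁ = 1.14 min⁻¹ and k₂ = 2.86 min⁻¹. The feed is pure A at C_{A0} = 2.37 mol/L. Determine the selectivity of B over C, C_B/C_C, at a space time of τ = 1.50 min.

For first-order series with pure A initially, C_B(τ) = k₁C_{A0}/(k₂−k₁)·(e^(−k₁τ) − e^(−k₂τ)).
e^(−k₁τ) = e^(−1.14×1.50) = e^(−1.710) = 0.1809; e^(−k₂τ) = e^(−4.290) = 0.01370.
C_B = 1.14×2.37/(2.86−1.14) × (0.1809−0.01370) = 1.571×0.1672 = 0.2626 mol/L.
C_A = C_{A0}e^(−k₁τ) = 0.4287 mol/L, so C_C = C_{A0}−C_A−C_B = 1.679 mol/L; C_B/C_C = 0.156.

0.156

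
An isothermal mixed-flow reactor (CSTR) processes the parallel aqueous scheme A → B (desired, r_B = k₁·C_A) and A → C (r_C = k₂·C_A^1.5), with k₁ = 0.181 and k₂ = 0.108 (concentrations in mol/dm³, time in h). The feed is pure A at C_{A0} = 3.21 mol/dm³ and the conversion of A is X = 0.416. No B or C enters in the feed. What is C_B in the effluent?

Exit C_A = C_{A0}(1−X) = 3.21×0.584 = 1.875 mol/dm³.
In a CSTR the entire volume is at exit conditions, so r_B = 0.181×1.875 = 0.3393 and r_C = 0.108×1.875^1.5 = 0.2772.
Fraction of consumed A going to B: r_B/(r_B+r_C) = 0.5504.
C_B = 0.5504·C_{A0}·X = 0.5504×3.21×0.416 = 0.735 mol/dm³.

0.735 mol/dm³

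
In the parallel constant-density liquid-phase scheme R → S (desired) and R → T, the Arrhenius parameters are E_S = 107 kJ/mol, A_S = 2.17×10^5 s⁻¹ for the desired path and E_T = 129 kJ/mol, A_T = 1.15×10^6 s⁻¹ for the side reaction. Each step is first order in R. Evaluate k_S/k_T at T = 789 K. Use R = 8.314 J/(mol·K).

Since both paths have the same order in R, the concentration cancels and S_{S/T} = k_S/k_T = (A_S/A_T)·exp[(E_T−E_S)/(RT)].
(E_T−E_S)/(RT) = (129−107)×10³/(8.314×789) = 22000/6560 = 3.354.
k_S/k_T = (2.17×10^5/1.15×10^6)·exp(3.354) = 0.1887 × 28.61 = 5.40.
Since E_S < E_T, lowering the temperature improves selectivity toward S.

5.40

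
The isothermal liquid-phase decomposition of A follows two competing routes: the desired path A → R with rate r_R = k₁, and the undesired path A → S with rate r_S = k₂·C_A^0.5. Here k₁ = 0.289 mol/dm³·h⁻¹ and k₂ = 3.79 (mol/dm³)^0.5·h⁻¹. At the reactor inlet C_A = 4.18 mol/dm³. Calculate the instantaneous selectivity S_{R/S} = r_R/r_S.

0.0373

S_{R/S} = r_R/r_S = (k₁)/(k₂·C_A^0.5) = (k₁/k₂)·C_A^-0.5.
= (0.289) / (3.79×4.180^0.5) = 0.2890/7.749 = 0.0373.
The undesired path is higher order in A, so low C_A (CSTR or dilute feed) favours R.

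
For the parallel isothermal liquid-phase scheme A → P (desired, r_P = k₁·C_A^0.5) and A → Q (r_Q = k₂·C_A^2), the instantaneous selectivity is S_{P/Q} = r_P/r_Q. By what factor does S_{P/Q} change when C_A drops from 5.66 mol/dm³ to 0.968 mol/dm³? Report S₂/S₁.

14.1

S_{P/Q} = (k₁/k₂)·C_A^-1.5, so S₂/S₁ = (C_{A,2}/C_{A,1})^-1.5.
= (0.968/5.66)^(-1.5) = (0.1710)^(-1.5) = 14.1.
Selectivity toward P rises as C_A falls — low-concentration operation is favoured.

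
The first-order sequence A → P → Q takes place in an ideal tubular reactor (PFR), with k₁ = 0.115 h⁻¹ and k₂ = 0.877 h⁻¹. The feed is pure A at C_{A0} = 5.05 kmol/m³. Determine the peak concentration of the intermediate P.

At the optimum, C_{P,max}/C_{A0} = (k₁/k₂)^[k₂/(k₂−k₁)].
= (0.115/0.877)^(0.877/(0.877−0.115)) = (0.1311)^(1.151) = 0.09650.
C_{P,max} = 0.09650×5.05 = 0.487 kmol/m³.

0.487 kmol/m³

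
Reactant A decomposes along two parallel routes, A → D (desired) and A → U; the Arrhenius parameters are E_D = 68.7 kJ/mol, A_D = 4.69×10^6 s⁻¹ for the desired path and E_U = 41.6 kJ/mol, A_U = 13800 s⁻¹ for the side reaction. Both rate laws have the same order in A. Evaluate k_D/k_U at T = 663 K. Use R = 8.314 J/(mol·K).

Since both paths have the same order in A, the concentration cancels and S_{D/U} = k_D/k_U = (A_D/A_U)·exp[(E_U−E_D)/(RT)].
(E_U−E_D)/(RT) = (41.6−68.7)×10³/(8.314×663) = -27100/5512 = -4.916.
k_D/k_U = (4.69×10^6/13800)·exp(-4.916) = 339.9 × 0.007326 = 2.49.

2.49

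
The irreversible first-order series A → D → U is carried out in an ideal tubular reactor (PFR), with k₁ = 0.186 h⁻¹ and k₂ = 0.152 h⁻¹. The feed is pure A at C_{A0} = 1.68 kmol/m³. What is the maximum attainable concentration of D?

For a first-order series the maximum intermediate yield is C_{D,max}/C_{A0} = (k₁/k₂)^[k₂/(k₂−k₁)].
= (0.186/0.152)^(0.152/(0.152−0.186)) = (1.224)^(-4.471) = 0.4056.
C_{D,max} = 0.4056×1.68 = 0.681 kmol/m³.

0.681 kmol/m³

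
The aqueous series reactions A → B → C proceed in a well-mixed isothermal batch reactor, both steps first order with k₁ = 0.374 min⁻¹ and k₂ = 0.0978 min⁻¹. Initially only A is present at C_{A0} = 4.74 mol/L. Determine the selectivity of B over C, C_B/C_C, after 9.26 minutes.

1.09

The intermediate concentration in a first-order A→B→C sequence is C_B = k₁C_{A0}(e^(−k₁t) − e^(−k₂t))/(k₂−k₁).
e^(−k₁t) = e^(−0.374×9.26) = e^(−3.463) = 0.03133; e^(−k₂t) = e^(−0.9056) = 0.4043.
C_B = 0.374×4.74/(0.0978−0.374) × (0.03133−0.4043) = (-6.418)×(-0.3730) = 2.394 mol/L.
C_A = C_{A0}e^(−k₁t) = 0.1485 mol/L, so C_C = C_{A0}−C_A−C_B = 2.198 mol/L; C_B/C_C = 1.09.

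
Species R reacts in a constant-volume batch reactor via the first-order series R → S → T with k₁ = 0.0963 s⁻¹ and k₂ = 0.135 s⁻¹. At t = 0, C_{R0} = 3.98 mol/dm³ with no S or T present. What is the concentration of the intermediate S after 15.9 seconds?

0.984 mol/dm³

The intermediate concentration in a first-order A→B→C sequence is C_S = k₁C_{R0}(e^(−k₁t) − e^(−k₂t))/(k₂−k₁).
e^(−k₁t) = e^(−0.0963×15.9) = e^(−1.531) = 0.2163; e^(−k₂t) = e^(−2.147) = 0.1169.
C_S = 0.0963×3.98/(0.135−0.0963) × (0.2163−0.1169) = 9.904×0.09939 = 0.9843 mol/dm³.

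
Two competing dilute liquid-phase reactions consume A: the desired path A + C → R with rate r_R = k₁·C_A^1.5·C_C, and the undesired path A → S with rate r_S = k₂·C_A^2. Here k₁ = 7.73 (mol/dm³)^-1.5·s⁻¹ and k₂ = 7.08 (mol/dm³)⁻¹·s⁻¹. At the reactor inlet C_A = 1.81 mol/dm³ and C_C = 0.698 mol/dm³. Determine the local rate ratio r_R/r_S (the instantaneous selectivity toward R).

0.566

S_{R/S} = r_R/r_S = (k₁·C_A^1.5·C_C)/(k₂·C_A^2) = (k₁/k₂)·C_A^-0.5·C_C.
= (7.73×1.810^1.5×0.6980) / (7.08×1.810^2) = 13.14/23.19 = 0.566.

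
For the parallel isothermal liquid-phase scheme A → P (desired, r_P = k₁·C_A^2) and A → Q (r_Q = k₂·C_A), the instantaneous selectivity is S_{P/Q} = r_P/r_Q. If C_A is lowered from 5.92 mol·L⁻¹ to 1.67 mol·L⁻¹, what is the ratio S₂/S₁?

S_{P/Q} = (k₁/k₂)·C_A, so S₂/S₁ = (C_{A,2}/C_{A,1}).
= 1.67/5.92 = 0.282.

0.282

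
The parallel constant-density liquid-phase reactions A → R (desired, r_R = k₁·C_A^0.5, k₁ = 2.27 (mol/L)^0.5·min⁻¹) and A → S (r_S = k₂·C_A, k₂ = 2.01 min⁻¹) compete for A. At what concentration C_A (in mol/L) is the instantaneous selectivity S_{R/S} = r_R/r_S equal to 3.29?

S_{R/S} = (k₁/k₂)·C_A^-0.5 ⇒ C_A = (S·k₂/k₁)^(-2).
= (3.29×2.01/2.27)^(-2) = (2.913)^(-2) = 0.118 mol/L.

0.118 mol/L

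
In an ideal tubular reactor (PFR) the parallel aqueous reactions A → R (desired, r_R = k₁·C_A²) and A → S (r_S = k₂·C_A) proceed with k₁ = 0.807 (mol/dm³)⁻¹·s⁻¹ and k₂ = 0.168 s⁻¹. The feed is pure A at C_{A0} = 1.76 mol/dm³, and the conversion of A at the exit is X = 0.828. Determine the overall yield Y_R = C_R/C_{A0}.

0.668

C_A = C_{A0}(1−X) = 0.3027 mol/dm³.
Along a PFR/batch, dC_S/dC_A = −r_S/(r_R+r_S) = −k₂/(k₂+k₁·C_A).
Integrating from C_{A0} to C_A: C_S = (0.168/0.807)·ln[(0.168+0.807·1.76)/(0.168+0.807·0.303)] = 0.2082·ln(1.588/0.4123) = 0.2808 mol/dm³.
Then C_R = (C_{A0}−C_A) − C_S = 1.457 − 0.2808 = 1.177 mol/dm³.
Y_R = C_R/C_{A0} = 1.177/1.76 = 0.668.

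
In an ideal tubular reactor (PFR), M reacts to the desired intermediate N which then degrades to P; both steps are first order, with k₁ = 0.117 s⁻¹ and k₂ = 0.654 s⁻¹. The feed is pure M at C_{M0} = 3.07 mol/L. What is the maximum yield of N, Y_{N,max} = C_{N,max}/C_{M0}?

Evaluating C_N at τ_opt = ln(k₂/k₁)/(k₂−k₁) gives C_{N,max}/C_{M0} = (k₁/k₂)^[k₂/(k₂−k₁)].
= (0.117/0.654)^(0.654/(0.654−0.117)) = (0.1789)^(1.218) = 0.1230.

0.123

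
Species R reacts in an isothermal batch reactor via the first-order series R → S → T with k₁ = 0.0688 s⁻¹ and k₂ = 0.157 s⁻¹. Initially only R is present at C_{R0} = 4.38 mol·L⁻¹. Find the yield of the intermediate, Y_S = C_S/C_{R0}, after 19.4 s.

0.168

For first-order series with pure R initially, C_S(t) = k₁C_{R0}/(k₂−k₁)·(e^(−k₁t) − e^(−k₂t)).
e^(−k₁t) = e^(−0.0688×19.4) = e^(−1.335) = 0.2632; e^(−k₂t) = e^(−3.046) = 0.04756.
C_S = 0.0688×4.38/(0.157−0.0688) × (0.2632−0.04756) = 3.417×0.2157 = 0.7369 mol·L⁻¹.
Y_S = C_S/C_{R0} = 0.7369/4.38 = 0.168.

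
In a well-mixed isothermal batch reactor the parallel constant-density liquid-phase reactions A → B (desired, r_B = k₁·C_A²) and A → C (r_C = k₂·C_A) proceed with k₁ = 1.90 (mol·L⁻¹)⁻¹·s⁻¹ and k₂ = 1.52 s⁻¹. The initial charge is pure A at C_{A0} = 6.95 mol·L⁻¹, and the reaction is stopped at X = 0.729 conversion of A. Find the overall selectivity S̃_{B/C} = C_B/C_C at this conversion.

4.97

C_A = C_{A0}(1−X) = 1.883 mol·L⁻¹.
Along a PFR/batch, dC_C/dC_A = −r_C/(r_B+r_C) = −k₂/(k₂+k₁·C_A).
Integrating from C_{A0} to C_A: C_C = (1.52/1.90)·ln[(1.52+1.90·6.95)/(1.52+1.90·1.88)] = 0.8000·ln(14.72/5.099) = 0.8485 mol·L⁻¹.
Then C_B = (C_{A0}−C_A) − C_C = 5.067 − 0.8485 = 4.218 mol·L⁻¹.
S̃_{B/C} = C_B/C_C = 4.218/0.8485 = 4.97.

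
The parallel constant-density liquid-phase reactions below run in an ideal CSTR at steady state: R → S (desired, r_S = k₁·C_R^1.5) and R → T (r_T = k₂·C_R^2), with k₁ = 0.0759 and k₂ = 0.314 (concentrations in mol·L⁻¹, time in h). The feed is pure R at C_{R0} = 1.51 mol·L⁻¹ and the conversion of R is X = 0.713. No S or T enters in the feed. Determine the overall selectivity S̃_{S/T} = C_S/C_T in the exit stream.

Exit C_R = C_{R0}(1−X) = 1.51×0.287 = 0.4334 mol·L⁻¹.
In a CSTR the entire volume is at exit conditions, so r_S = 0.0759×0.4334^1.5 = 0.02165 and r_T = 0.314×0.4334^2 = 0.05897.
Overall selectivity = C_S/C_T = r_Sτ/(r_Tτ) = r_S/r_T = 0.367.

0.367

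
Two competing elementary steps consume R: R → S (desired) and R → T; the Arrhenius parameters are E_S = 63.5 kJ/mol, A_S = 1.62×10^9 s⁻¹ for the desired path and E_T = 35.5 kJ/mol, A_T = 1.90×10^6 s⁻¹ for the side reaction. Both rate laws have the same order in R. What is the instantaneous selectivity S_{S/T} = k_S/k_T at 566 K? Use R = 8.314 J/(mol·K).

2.22

k_S/k_T = (A_S/A_T)·exp[−(E_S−E_T)/(RT)] = (A_S/A_T)·exp[(E_T−E_S)/(RT)].
(E_T−E_S)/(RT) = (35.5−63.5)×10³/(8.314×566) = -28000/4706 = -5.950.
k_S/k_T = (1.62×10^9/1.90×10^6)·exp(-5.950) = 852.6 × 0.002605 = 2.22.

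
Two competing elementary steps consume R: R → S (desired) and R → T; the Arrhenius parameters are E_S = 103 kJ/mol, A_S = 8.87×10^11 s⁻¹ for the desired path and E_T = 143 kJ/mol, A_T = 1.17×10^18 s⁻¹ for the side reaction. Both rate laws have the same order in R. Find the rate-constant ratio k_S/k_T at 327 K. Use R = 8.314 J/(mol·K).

1.86

k_S/k_T = (A_S/A_T)·exp[−(E_S−E_T)/(RT)] = (A_S/A_T)·exp[(E_T−E_S)/(RT)].
(E_T−E_S)/(RT) = (143−103)×10³/(8.314×327) = 40000/2719 = 14.71.
k_S/k_T = (8.87×10^11/1.17×10^18)·exp(14.71) = 7.581×10^-7 × 2.454×10^6 = 1.86.
Since E_S < E_T, lowering the temperature improves selectivity toward S.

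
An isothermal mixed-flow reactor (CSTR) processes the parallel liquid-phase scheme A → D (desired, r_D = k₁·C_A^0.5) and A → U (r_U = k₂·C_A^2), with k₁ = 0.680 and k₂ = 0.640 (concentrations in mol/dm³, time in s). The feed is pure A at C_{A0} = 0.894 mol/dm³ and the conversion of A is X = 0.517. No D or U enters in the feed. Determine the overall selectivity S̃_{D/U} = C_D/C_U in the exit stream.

Exit C_A = C_{A0}(1−X) = 0.894×0.483 = 0.4318 mol/dm³.
A CSTR operates uniformly at the exit composition, giving r_D = 0.4468 and r_U = 0.1193 (each k·C_A^n at C_A = 0.4318).
Overall selectivity = C_D/C_U = r_Dτ/(r_Uτ) = r_D/r_U = 3.74.

3.74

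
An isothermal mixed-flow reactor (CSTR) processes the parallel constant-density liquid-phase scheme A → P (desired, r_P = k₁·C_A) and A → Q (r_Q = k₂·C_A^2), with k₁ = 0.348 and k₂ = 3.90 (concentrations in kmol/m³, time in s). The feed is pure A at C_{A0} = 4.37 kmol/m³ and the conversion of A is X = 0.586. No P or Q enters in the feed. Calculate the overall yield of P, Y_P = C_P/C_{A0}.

0.0275

Exit C_A = C_{A0}(1−X) = 4.37×0.414 = 1.809 kmol/m³.
Rates in a CSTR are evaluated at the outlet concentration: r_P = 0.348×1.809 = 0.6296, r_Q = 3.90×1.809^2 = 12.77.
Fraction of consumed A going to P: r_P/(r_P+r_Q) = 0.04700.
C_P = 0.04700·C_{A0}·X = 0.04700×4.37×0.586 = 0.120 kmol/m³; Y_P = C_P/C_{A0} = 0.0275.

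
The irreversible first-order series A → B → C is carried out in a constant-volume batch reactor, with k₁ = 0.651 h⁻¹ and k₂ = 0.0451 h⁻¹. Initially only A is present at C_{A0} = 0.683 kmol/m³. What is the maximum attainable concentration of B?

0.560 kmol/m³

For a first-order series the maximum intermediate yield is C_{B,max}/C_{A0} = (k₁/k₂)^[k₂/(k₂−k₁)].
= (0.651/0.0451)^(0.0451/(0.0451−0.651)) = (14.43)^(-0.07443) = 0.8198.
C_{B,max} = 0.8198×0.683 = 0.560 kmol/m³.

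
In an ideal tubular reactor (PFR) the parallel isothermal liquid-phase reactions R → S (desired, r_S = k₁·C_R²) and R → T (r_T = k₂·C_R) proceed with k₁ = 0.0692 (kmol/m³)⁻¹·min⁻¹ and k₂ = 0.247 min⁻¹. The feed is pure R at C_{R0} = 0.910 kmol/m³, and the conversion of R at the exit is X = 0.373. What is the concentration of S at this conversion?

C_R = C_{R0}(1−X) = 0.5706 kmol/m³.
Along a PFR/batch, dC_T/dC_R = −r_T/(r_S+r_T) = −k₂/(k₂+k₁·C_R).
Integrating from C_{R0} to C_R: C_T = (0.247/0.0692)·ln[(0.247+0.0692·0.910)/(0.247+0.0692·0.571)] = 3.569·ln(0.3100/0.2865) = 0.2813 kmol/m³.
Then C_S = (C_{R0}−C_R) − C_T = 0.3394 − 0.2813 = 0.05816 kmol/m³.

0.0582 kmol/m³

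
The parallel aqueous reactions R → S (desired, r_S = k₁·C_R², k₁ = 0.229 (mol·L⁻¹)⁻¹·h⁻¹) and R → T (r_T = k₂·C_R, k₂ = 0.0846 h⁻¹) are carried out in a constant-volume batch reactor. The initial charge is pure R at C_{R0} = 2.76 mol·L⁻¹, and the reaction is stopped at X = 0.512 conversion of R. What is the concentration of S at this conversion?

1.19 mol·L⁻¹

C_R = C_{R0}(1−X) = 1.347 mol·L⁻¹.
Along a PFR/batch, dC_T/dC_R = −r_T/(r_S+r_T) = −k₂/(k₂+k₁·C_R).
Integrating from C_{R0} to C_R: C_T = (0.0846/0.229)·ln[(0.0846+0.229·2.76)/(0.0846+0.229·1.35)] = 0.3694·ln(0.7166/0.3930) = 0.2219 mol·L⁻¹.
Then C_S = (C_{R0}−C_R) − C_T = 1.413 − 0.2219 = 1.191 mol·L⁻¹.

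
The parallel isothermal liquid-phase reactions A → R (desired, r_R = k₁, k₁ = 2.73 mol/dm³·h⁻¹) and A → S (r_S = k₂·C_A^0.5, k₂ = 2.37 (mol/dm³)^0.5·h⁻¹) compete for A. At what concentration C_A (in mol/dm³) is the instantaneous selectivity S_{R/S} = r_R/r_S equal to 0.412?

S_{R/S} = (k₁/k₂)·C_A^-0.5 ⇒ C_A = (S·k₂/k₁)^(-2).
= (0.412×2.37/2.73)^(-2) = (0.3577)^(-2) = 7.82 mol/dm³.

7.82 mol/dm³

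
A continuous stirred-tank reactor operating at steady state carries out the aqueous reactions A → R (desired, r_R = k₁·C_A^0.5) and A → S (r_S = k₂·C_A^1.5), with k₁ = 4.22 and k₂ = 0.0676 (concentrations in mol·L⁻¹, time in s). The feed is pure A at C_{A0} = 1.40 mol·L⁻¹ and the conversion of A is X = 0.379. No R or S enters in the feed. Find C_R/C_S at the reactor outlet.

Exit C_A = C_{A0}(1−X) = 1.40×0.621 = 0.8694 mol·L⁻¹.
A CSTR operates uniformly at the exit composition, giving r_R = 3.935 and r_S = 0.05480 (each k·C_A^n at C_A = 0.8694).
Overall selectivity = C_R/C_S = r_Rτ/(r_Sτ) = r_R/r_S = 71.8.

71.8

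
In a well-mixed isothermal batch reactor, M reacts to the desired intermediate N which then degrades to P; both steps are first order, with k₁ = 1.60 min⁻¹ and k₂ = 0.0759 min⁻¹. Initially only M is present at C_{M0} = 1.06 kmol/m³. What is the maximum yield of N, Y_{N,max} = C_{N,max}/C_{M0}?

0.859

Evaluating C_N at t_opt = ln(k₂/k₁)/(k₂−k₁) gives C_{N,max}/C_{M0} = (k₁/k₂)^[k₂/(k₂−k₁)].
= (1.60/0.0759)^(0.0759/(0.0759−1.60)) = (21.08)^(-0.04980) = 0.8592.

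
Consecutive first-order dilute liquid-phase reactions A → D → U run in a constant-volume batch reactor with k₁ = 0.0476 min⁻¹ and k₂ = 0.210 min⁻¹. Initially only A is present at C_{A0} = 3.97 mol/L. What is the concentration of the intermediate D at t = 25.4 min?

0.342 mol/L

The intermediate concentration in a first-order A→B→C sequence is C_D = k₁C_{A0}(e^(−k₁t) − e^(−k₂t))/(k₂−k₁).
e^(−k₁t) = e^(−0.0476×25.4) = e^(−1.209) = 0.2985; e^(−k₂t) = e^(−5.334) = 0.004825.
C_D = 0.0476×3.97/(0.210−0.0476) × (0.2985−0.004825) = 1.164×0.2937 = 0.3417 mol/L.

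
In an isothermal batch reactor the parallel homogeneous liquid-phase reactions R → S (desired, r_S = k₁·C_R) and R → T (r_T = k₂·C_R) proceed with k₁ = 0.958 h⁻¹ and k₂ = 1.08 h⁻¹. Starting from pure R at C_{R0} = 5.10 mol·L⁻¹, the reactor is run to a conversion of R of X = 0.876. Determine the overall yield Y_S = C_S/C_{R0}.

C_R = C_{R0}(1−X) = 0.6324 mol·L⁻¹.
Both paths are first order in R, so the instantaneous fraction to S is constant: dC_S/d(−C_R) = k₁/(k₁+k₂) = 0.4701.
C_S = 0.4701·(C_{R0}−C_R) = 0.4701×4.468 = 2.10 mol·L⁻¹.
Y_S = C_S/C_{R0} = 2.100/5.10 = 0.412.

0.412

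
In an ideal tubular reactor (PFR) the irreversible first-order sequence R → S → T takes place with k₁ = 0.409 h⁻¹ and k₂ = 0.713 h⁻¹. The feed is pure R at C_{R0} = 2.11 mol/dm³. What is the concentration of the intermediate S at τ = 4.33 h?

Solving the coupled first-order balances gives C_S(τ) = [k₁/(k₂−k₁)]·C_{R0}·(e^(−k₁τ) − e^(−k₂τ)).
e^(−k₁τ) = e^(−0.409×4.33) = e^(−1.771) = 0.1702; e^(−k₂τ) = e^(−3.087) = 0.04563.
C_S = 0.409×2.11/(0.713−0.409) × (0.1702−0.04563) = 2.839×0.1245 = 0.3535 mol/dm³.

0.354 mol/dm³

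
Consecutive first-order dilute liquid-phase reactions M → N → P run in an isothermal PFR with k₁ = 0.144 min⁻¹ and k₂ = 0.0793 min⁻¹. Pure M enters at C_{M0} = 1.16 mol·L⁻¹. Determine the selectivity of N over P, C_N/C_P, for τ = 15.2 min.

0.887

The intermediate concentration in a first-order A→B→C sequence is C_N = k₁C_{M0}(e^(−k₁τ) − e^(−k₂τ))/(k₂−k₁).
e^(−k₁τ) = e^(−0.144×15.2) = e^(−2.189) = 0.1121; e^(−k₂τ) = e^(−1.205) = 0.2996.
C_N = 0.144×1.16/(0.0793−0.144) × (0.1121−0.2996) = (-2.582)×(-0.1875) = 0.4842 mol·L⁻¹.
C_M = C_{M0}e^(−k₁τ) = 0.1300 mol·L⁻¹, so C_P = C_{M0}−C_M−C_N = 0.5459 mol·L⁻¹; C_N/C_P = 0.887.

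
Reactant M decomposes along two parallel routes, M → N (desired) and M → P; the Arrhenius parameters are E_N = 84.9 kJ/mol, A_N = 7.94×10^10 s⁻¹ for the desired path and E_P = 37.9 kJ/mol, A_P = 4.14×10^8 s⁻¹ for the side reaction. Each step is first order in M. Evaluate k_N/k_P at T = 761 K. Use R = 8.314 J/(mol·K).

0.114

Since both paths have the same order in M, the concentration cancels and S_{N/P} = k_N/k_P = (A_N/A_P)·exp[(E_P−E_N)/(RT)].
(E_P−E_N)/(RT) = (37.9−84.9)×10³/(8.314×761) = -47000/6327 = -7.429.
k_N/k_P = (7.94×10^10/4.14×10^8)·exp(-7.429) = 191.8 × 5.941×10^-4 = 0.114.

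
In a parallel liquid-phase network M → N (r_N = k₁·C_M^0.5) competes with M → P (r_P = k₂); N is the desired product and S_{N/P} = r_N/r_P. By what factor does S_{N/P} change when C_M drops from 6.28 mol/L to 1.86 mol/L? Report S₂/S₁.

S_{N/P} = (k₁/k₂)·C_M^0.5, so S₂/S₁ = (C_{M,2}/C_{M,1})^0.5.
= (1.86/6.28)^0.5 = (0.2962)^0.5 = 0.544.
Selectivity toward N falls as C_M falls — high-concentration operation is favoured.

0.544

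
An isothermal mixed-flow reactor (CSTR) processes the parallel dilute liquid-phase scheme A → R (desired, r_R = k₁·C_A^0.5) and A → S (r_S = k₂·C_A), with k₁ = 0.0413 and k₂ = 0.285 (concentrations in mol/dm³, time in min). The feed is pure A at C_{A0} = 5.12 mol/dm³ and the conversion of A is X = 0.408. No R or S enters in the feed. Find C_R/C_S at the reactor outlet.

0.0832

Exit C_A = C_{A0}(1−X) = 5.12×0.592 = 3.031 mol/dm³.
A CSTR operates uniformly at the exit composition, giving r_R = 0.07190 and r_S = 0.8638 (each k·C_A^n at C_A = 3.031).
Overall selectivity = C_R/C_S = r_Rτ/(r_Sτ) = r_R/r_S = 0.0832.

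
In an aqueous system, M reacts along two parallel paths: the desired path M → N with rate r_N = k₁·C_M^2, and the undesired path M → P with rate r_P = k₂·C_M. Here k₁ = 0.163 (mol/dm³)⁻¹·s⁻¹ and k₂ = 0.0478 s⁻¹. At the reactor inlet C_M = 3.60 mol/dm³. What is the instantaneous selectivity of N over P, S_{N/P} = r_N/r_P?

12.3

S_{N/P} = r_N/r_P = (k₁·C_M^2)/(k₂·C_M) = (k₁/k₂)·C_M.
= (0.163×3.600^2) / (0.0478×3.600) = 2.112/0.1721 = 12.3.
Since the desired path is higher order in M, keeping C_M high (PFR or concentrated feed) favours N.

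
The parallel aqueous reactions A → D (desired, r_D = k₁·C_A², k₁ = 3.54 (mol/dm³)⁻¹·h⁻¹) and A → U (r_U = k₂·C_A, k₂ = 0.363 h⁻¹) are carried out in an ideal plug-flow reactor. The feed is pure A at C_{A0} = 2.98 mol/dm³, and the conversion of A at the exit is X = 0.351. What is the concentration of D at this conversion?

1.00 mol/dm³

C_A = C_{A0}(1−X) = 1.934 mol/dm³.
Along a PFR/batch, dC_U/dC_A = −r_U/(r_D+r_U) = −k₂/(k₂+k₁·C_A).
Integrating from C_{A0} to C_A: C_U = (0.363/3.54)·ln[(0.363+3.54·2.98)/(0.363+3.54·1.93)] = 0.1025·ln(10.91/7.209) = 0.04250 mol/dm³.
Then C_D = (C_{A0}−C_A) − C_U = 1.046 − 0.04250 = 1.003 mol/dm³.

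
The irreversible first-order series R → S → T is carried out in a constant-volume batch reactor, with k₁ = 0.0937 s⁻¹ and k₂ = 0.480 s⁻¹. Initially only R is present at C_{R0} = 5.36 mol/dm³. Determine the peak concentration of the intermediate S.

0.704 mol/dm³

For a first-order series the maximum intermediate yield is C_{S,max}/C_{R0} = (k₁/k₂)^[k₂/(k₂−k₁)].
= (0.0937/0.480)^(0.480/(0.480−0.0937)) = (0.1952)^(1.243) = 0.1313.
C_{S,max} = 0.1313×5.36 = 0.704 mol/dm³.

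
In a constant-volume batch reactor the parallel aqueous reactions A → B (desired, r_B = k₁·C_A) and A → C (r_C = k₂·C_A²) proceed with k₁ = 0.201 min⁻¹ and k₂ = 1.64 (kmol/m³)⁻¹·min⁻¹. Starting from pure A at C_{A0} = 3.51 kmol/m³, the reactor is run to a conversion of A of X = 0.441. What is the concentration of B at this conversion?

0.0681 kmol/m³

C_A = C_{A0}(1−X) = 1.962 kmol/m³.
Along a PFR/batch, dC_B/dC_A = −r_B/(r_B+r_C) = −k₁/(k₁+k₂·C_A).
Integrating from C_{A0} to C_A: C_B = (0.201/1.64)·ln[(0.201+1.64·3.51)/(0.201+1.64·1.96)] = 0.1226·ln(5.957/3.419) = 0.06806 kmol/m³.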